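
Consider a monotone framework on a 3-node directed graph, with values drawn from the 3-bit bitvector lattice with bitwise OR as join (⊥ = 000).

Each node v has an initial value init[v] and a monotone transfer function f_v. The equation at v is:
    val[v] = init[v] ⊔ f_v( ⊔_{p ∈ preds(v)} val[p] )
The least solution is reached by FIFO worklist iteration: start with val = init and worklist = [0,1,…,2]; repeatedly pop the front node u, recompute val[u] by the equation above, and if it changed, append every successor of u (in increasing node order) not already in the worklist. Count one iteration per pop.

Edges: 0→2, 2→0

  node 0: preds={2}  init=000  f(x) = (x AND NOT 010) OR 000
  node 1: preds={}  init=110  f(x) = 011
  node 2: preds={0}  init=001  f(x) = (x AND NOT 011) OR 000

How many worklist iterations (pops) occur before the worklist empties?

Worklist (3 pops):
  #1 pop 0: in=001 → 001 (was 000); enqueue []
  #2 pop 1: in=000 → 111 (was 110); enqueue []
  #3 pop 2: in=001 → 001 (no change)

Fixpoint:
  val[0] = 001
  val[1] = 111
  val[2] = 001

3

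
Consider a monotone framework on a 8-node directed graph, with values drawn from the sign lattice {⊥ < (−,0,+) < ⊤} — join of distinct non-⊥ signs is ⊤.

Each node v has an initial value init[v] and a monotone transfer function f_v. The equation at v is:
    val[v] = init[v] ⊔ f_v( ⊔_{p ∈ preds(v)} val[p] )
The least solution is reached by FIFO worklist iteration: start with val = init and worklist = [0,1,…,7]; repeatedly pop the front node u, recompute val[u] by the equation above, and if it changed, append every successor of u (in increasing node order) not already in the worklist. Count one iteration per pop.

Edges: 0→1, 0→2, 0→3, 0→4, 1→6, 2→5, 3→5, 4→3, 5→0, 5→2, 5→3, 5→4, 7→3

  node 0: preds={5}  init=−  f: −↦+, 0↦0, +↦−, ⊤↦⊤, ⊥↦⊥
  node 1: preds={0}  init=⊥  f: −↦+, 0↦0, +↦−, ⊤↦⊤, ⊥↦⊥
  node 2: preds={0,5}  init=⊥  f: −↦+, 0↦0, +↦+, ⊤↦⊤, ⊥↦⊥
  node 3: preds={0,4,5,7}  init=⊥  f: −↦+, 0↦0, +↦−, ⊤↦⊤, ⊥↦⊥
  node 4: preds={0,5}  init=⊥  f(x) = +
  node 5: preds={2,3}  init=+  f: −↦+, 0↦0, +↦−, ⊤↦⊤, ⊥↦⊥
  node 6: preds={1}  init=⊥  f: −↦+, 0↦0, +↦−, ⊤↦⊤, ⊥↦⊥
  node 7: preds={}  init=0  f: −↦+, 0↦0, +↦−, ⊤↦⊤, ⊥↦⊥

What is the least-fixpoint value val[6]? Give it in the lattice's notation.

Trace (15 dequeues):
  [1] u=0 | in + | out − | ==
  [2] u=1 | in − | out + | prev ⊥ | push {}
  [3] u=2 | in ⊤ | out ⊤ | prev ⊥ | push {}
  [4] u=3 | in ⊤ | out ⊤ | prev ⊥ | push {}
  [5] u=4 | in ⊤ | out + | prev ⊥ | push {3}
  [6] u=5 | in ⊤ | out ⊤ | prev + | push {0,2,4}
  [7] u=6 | in + | out − | prev ⊥ | push {}
  [8] u=7 | in ⊥ | out 0 | ==
  [9] u=3 | in ⊤ | out ⊤ | ==
  [10] u=0 | in ⊤ | out ⊤ | prev − | push {1,3}
  [11] u=2 | in ⊤ | out ⊤ | ==
  [12] u=4 | in ⊤ | out + | ==
  [13] u=1 | in ⊤ | out ⊤ | prev + | push {6}
  [14] u=3 | in ⊤ | out ⊤ | ==
  [15] u=6 | in ⊤ | out ⊤ | prev − | push {}

Converged values:
  [0] ⊤
  [1] ⊤
  [2] ⊤
  [3] ⊤
  [4] +
  [5] ⊤
  [6] ⊤
  [7] 0

⊤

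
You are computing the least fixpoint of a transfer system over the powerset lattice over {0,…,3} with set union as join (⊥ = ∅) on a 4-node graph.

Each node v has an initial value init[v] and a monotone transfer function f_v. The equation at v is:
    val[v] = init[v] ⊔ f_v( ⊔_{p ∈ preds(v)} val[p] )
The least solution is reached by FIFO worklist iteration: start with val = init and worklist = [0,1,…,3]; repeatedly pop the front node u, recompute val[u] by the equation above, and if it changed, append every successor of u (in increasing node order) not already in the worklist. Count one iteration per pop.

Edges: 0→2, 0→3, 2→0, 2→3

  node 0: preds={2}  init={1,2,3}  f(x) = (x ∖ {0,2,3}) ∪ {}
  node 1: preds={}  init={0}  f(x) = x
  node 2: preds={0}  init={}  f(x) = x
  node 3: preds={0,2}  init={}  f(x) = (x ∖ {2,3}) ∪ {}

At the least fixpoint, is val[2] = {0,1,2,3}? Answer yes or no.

no

Worklist (5 pops):
  #1 pop 0: in={} → {1,2,3} (no change)
  #2 pop 1: in={} → {0} (no change)
  #3 pop 2: in={1,2,3} → {1,2,3} (was {}); enqueue [0]
  #4 pop 3: in={1,2,3} → {1} (was {}); enqueue []
  #5 pop 0: in={1,2,3} → {1,2,3} (no change)

Fixpoint:
  val[0] = {1,2,3}
  val[1] = {0}
  val[2] = {1,2,3}
  val[3] = {1}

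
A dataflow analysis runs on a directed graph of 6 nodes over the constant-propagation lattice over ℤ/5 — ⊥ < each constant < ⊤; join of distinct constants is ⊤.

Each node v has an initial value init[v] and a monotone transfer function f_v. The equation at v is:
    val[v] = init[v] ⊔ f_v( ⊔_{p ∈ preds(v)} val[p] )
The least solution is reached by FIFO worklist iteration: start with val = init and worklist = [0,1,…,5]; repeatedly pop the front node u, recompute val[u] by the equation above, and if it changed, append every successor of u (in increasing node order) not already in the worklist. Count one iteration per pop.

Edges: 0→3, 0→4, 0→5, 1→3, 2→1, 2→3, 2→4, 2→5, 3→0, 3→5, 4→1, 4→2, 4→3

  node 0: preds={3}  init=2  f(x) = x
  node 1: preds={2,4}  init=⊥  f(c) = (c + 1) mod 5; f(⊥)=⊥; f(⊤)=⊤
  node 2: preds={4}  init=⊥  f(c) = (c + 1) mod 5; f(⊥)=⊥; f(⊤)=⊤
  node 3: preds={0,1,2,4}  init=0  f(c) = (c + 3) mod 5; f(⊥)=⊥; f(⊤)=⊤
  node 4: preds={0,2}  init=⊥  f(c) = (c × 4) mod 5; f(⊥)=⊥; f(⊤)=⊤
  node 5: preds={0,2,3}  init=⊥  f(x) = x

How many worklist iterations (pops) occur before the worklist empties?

13

Iteration log — 13 steps:
  step 1. node 0  ⊔preds=0  new=⊤  old=2  +wl: 
  step 2. node 1  ⊔preds=⊥  new=⊥  stable
  step 3. node 2  ⊔preds=⊥  new=⊥  stable
  step 4. node 3  ⊔preds=⊤  new=⊤  old=0  +wl: 0
  step 5. node 4  ⊔preds=⊤  new=⊤  old=⊥  +wl: 1,2,3
  step 6. node 5  ⊔preds=⊤  new=⊤  old=⊥  +wl: 
  step 7. node 0  ⊔preds=⊤  new=⊤  stable
  step 8. node 1  ⊔preds=⊤  new=⊤  old=⊥  +wl: 
  step 9. node 2  ⊔preds=⊤  new=⊤  old=⊥  +wl: 1,4,5
  step 10. node 3  ⊔preds=⊤  new=⊤  stable
  step 11. node 1  ⊔preds=⊤  new=⊤  stable
  step 12. node 4  ⊔preds=⊤  new=⊤  stable
  step 13. node 5  ⊔preds=⊤  new=⊤  stable

Least fixpoint reached:
  node 0: ⊤
  node 1: ⊤
  node 2: ⊤
  node 3: ⊤
  node 4: ⊤
  node 5: ⊤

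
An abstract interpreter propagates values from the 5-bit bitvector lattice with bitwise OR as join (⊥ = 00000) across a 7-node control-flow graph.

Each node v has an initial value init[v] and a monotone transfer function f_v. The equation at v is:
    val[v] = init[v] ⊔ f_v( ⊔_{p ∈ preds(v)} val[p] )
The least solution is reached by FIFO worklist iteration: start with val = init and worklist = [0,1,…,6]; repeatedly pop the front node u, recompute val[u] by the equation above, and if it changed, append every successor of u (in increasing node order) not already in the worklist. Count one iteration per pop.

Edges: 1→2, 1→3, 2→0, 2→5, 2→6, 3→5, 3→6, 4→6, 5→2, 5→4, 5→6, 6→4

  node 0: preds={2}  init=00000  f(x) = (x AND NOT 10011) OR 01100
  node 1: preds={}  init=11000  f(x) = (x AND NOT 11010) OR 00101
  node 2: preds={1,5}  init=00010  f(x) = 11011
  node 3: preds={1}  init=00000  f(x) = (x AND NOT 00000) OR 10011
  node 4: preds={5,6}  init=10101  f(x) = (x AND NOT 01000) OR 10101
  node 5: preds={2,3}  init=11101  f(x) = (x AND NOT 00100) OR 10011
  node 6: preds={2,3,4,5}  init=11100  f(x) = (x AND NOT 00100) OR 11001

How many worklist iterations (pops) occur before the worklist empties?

11

Trace (11 dequeues):
  [1] u=0 | in 00010 | out 01100 | prev 00000 | push {}
  [2] u=1 | in 00000 | out 11101 | prev 11000 | push {}
  [3] u=2 | in 11101 | out 11011 | prev 00010 | push {0}
  [4] u=3 | in 11101 | out 11111 | prev 00000 | push {}
  [5] u=4 | in 11101 | out 10101 | ==
  [6] u=5 | in 11111 | out 11111 | prev 11101 | push {2,4}
  [7] u=6 | in 11111 | out 11111 | prev 11100 | push {}
  [8] u=0 | in 11011 | out 01100 | ==
  [9] u=2 | in 11111 | out 11011 | ==
  [10] u=4 | in 11111 | out 10111 | prev 10101 | push {6}
  [11] u=6 | in 11111 | out 11111 | ==

Converged values:
  [0] 01100
  [1] 11101
  [2] 11011
  [3] 11111
  [4] 10111
  [5] 11111
  [6] 11111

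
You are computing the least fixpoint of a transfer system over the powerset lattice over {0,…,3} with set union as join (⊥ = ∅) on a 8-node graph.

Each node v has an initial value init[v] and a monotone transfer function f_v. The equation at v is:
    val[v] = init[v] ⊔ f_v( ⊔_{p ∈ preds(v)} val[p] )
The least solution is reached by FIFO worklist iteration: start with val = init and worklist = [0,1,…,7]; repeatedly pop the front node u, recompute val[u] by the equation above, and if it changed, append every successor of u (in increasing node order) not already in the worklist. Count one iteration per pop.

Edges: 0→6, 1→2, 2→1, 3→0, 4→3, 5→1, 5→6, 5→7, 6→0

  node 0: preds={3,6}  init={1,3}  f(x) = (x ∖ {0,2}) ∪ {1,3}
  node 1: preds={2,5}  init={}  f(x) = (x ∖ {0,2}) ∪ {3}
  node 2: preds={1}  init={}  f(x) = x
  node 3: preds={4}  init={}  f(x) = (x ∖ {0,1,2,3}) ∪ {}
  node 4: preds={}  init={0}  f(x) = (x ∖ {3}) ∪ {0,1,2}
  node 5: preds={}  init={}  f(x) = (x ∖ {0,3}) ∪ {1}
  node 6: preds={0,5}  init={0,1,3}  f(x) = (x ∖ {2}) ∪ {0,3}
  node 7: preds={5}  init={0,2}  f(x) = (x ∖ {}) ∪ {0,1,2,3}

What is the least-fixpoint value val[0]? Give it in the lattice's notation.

Worklist (12 pops):
  #1 pop 0: in={0,1,3} → {1,3} (no change)
  #2 pop 1: in={} → {3} (was {}); enqueue []
  #3 pop 2: in={3} → {3} (was {}); enqueue [1]
  #4 pop 3: in={0} → {} (no change)
  #5 pop 4: in={} → {0,1,2} (was {0}); enqueue [3]
  #6 pop 5: in={} → {1} (was {}); enqueue []
  #7 pop 6: in={1,3} → {0,1,3} (no change)
  #8 pop 7: in={1} → {0,1,2,3} (was {0,2}); enqueue []
  #9 pop 1: in={1,3} → {1,3} (was {3}); enqueue [2]
  #10 pop 3: in={0,1,2} → {} (no change)
  #11 pop 2: in={1,3} → {1,3} (was {3}); enqueue [1]
  #12 pop 1: in={1,3} → {1,3} (no change)

Fixpoint:
  val[0] = {1,3}
  val[1] = {1,3}
  val[2] = {1,3}
  val[3] = {}
  val[4] = {0,1,2}
  val[5] = {1}
  val[6] = {0,1,3}
  val[7] = {0,1,2,3}

{1,3}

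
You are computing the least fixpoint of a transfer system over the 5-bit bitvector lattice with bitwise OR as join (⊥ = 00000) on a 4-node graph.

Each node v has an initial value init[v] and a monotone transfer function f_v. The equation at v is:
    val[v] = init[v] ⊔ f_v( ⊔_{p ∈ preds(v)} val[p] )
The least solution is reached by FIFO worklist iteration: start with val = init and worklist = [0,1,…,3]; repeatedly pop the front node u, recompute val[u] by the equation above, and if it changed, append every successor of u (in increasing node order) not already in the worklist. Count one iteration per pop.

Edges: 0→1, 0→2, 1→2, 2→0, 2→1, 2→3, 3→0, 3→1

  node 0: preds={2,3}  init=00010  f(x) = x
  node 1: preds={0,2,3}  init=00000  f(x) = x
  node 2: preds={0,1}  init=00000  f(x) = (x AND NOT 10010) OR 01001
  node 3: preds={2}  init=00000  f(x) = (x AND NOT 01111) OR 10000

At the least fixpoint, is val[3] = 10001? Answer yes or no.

no

Trace (7 dequeues):
  [1] u=0 | in 00000 | out 00010 | ==
  [2] u=1 | in 00010 | out 00010 | prev 00000 | push {}
  [3] u=2 | in 00010 | out 01001 | prev 00000 | push {0,1}
  [4] u=3 | in 01001 | out 10000 | prev 00000 | push {}
  [5] u=0 | in 11001 | out 11011 | prev 00010 | push {2}
  [6] u=1 | in 11011 | out 11011 | prev 00010 | push {}
  [7] u=2 | in 11011 | out 01001 | ==

Converged values:
  [0] 11011
  [1] 11011
  [2] 01001
  [3] 10000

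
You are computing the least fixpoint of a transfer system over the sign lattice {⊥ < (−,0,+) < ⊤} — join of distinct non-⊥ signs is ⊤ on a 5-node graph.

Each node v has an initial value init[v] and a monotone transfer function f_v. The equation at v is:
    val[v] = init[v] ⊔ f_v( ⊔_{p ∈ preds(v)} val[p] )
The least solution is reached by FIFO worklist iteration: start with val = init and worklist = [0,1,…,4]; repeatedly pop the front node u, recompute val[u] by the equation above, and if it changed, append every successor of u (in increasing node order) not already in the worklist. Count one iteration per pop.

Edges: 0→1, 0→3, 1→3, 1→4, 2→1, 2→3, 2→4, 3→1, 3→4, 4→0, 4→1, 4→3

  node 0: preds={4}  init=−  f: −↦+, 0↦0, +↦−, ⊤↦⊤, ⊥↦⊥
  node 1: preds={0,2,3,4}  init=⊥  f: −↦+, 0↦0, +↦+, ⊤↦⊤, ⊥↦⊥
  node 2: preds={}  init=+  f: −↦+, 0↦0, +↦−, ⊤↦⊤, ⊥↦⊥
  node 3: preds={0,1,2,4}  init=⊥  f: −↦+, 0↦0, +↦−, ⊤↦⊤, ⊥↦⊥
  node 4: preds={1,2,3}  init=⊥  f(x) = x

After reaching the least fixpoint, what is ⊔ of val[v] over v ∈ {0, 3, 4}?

⊤

Trace (9 dequeues):
  [1] u=0 | in ⊥ | out − | ==
  [2] u=1 | in ⊤ | out ⊤ | prev ⊥ | push {}
  [3] u=2 | in ⊥ | out + | ==
  [4] u=3 | in ⊤ | out ⊤ | prev ⊥ | push {1}
  [5] u=4 | in ⊤ | out ⊤ | prev ⊥ | push {0,3}
  [6] u=1 | in ⊤ | out ⊤ | ==
  [7] u=0 | in ⊤ | out ⊤ | prev − | push {1}
  [8] u=3 | in ⊤ | out ⊤ | ==
  [9] u=1 | in ⊤ | out ⊤ | ==

Converged values:
  [0] ⊤
  [1] ⊤
  [2] +
  [3] ⊤
  [4] ⊤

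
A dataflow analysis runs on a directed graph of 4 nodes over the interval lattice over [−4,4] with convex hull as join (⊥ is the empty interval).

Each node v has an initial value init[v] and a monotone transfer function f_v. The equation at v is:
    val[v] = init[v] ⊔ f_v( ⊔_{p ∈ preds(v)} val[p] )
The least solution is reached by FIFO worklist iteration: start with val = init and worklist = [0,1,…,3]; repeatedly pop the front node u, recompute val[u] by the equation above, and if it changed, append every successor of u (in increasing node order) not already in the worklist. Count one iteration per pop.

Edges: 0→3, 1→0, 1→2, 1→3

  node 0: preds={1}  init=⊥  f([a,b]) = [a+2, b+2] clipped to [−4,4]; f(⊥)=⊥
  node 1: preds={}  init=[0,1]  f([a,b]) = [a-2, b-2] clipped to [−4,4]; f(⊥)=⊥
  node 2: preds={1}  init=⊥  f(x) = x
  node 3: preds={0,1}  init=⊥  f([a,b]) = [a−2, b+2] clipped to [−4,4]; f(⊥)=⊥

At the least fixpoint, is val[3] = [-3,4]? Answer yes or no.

no

Trace (4 dequeues):
  [1] u=0 | in [0,1] | out [2,3] | prev ⊥ | push {}
  [2] u=1 | in ⊥ | out [0,1] | ==
  [3] u=2 | in [0,1] | out [0,1] | prev ⊥ | push {}
  [4] u=3 | in [0,3] | out [-2,4] | prev ⊥ | push {}

Converged values:
  [0] [2,3]
  [1] [0,1]
  [2] [0,1]
  [3] [-2,4]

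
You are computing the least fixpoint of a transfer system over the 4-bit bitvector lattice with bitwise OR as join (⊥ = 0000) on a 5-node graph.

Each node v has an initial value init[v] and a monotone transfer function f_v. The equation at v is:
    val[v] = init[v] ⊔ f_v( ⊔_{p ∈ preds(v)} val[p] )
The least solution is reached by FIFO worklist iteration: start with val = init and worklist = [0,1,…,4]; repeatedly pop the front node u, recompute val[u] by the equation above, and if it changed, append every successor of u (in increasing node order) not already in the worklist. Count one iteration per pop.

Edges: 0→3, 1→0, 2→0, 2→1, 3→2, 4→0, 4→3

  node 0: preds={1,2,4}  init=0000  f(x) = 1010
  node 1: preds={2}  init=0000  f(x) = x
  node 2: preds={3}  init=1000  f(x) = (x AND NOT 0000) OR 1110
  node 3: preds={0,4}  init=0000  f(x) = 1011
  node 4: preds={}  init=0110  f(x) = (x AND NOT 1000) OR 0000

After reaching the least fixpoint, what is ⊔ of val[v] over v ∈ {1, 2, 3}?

1111

Worklist (11 pops):
  #1 pop 0: in=1110 → 1010 (was 0000); enqueue []
  #2 pop 1: in=1000 → 1000 (was 0000); enqueue [0]
  #3 pop 2: in=0000 → 1110 (was 1000); enqueue [1]
  #4 pop 3: in=1110 → 1011 (was 0000); enqueue [2]
  #5 pop 4: in=0000 → 0110 (no change)
  #6 pop 0: in=1110 → 1010 (no change)
  #7 pop 1: in=1110 → 1110 (was 1000); enqueue [0]
  #8 pop 2: in=1011 → 1111 (was 1110); enqueue [1]
  #9 pop 0: in=1111 → 1010 (no change)
  #10 pop 1: in=1111 → 1111 (was 1110); enqueue [0]
  #11 pop 0: in=1111 → 1010 (no change)

Fixpoint:
  val[0] = 1010
  val[1] = 1111
  val[2] = 1111
  val[3] = 1011
  val[4] = 0110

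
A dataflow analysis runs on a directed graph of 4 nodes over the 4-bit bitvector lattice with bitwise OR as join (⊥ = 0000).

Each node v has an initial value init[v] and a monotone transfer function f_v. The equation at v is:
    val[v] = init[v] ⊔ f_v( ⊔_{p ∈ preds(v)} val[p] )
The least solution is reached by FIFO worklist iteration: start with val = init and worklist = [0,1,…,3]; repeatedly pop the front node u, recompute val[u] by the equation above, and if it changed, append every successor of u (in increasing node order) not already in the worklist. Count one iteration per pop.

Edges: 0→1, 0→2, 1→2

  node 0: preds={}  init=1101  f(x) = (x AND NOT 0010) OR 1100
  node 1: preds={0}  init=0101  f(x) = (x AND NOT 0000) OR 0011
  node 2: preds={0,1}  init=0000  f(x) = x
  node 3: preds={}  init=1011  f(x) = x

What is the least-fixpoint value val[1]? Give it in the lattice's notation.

1111

Iteration log — 4 steps:
  step 1. node 0  ⊔preds=0000  new=1101  stable
  step 2. node 1  ⊔preds=1101  new=1111  old=0101  +wl: 
  step 3. node 2  ⊔preds=1111  new=1111  old=0000  +wl: 
  step 4. node 3  ⊔preds=0000  new=1011  stable

Least fixpoint reached:
  node 0: 1101
  node 1: 1111
  node 2: 1111
  node 3: 1011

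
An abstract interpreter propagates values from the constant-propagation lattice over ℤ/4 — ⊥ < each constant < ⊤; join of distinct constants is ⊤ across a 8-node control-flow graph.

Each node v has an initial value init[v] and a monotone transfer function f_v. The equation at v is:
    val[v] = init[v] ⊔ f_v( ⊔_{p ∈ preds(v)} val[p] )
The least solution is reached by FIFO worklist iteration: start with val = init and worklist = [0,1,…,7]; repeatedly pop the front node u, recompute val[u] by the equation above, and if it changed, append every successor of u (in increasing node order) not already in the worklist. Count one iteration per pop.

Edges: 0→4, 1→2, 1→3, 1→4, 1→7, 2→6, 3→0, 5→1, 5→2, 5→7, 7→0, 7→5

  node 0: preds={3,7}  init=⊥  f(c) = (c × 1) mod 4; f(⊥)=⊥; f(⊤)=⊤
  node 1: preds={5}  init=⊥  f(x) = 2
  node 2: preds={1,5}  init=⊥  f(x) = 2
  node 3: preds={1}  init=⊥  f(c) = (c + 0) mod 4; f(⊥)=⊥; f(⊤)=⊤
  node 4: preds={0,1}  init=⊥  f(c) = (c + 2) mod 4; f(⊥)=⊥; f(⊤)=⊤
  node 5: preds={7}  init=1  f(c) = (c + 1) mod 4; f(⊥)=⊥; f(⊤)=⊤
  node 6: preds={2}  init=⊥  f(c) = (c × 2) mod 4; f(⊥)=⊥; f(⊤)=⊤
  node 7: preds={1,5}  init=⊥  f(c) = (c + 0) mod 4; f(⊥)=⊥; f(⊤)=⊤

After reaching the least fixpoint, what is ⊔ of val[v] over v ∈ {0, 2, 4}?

Trace (14 dequeues):
  [1] u=0 | in ⊥ | out ⊥ | ==
  [2] u=1 | in 1 | out 2 | prev ⊥ | push {}
  [3] u=2 | in ⊤ | out 2 | prev ⊥ | push {}
  [4] u=3 | in 2 | out 2 | prev ⊥ | push {0}
  [5] u=4 | in 2 | out 0 | prev ⊥ | push {}
  [6] u=5 | in ⊥ | out 1 | ==
  [7] u=6 | in 2 | out 0 | prev ⊥ | push {}
  [8] u=7 | in ⊤ | out ⊤ | prev ⊥ | push {5}
  [9] u=0 | in ⊤ | out ⊤ | prev ⊥ | push {4}
  [10] u=5 | in ⊤ | out ⊤ | prev 1 | push {1,2,7}
  [11] u=4 | in ⊤ | out ⊤ | prev 0 | push {}
  [12] u=1 | in ⊤ | out 2 | ==
  [13] u=2 | in ⊤ | out 2 | ==
  [14] u=7 | in ⊤ | out ⊤ | ==

Converged values:
  [0] ⊤
  [1] 2
  [2] 2
  [3] 2
  [4] ⊤
  [5] ⊤
  [6] 0
  [7] ⊤

⊤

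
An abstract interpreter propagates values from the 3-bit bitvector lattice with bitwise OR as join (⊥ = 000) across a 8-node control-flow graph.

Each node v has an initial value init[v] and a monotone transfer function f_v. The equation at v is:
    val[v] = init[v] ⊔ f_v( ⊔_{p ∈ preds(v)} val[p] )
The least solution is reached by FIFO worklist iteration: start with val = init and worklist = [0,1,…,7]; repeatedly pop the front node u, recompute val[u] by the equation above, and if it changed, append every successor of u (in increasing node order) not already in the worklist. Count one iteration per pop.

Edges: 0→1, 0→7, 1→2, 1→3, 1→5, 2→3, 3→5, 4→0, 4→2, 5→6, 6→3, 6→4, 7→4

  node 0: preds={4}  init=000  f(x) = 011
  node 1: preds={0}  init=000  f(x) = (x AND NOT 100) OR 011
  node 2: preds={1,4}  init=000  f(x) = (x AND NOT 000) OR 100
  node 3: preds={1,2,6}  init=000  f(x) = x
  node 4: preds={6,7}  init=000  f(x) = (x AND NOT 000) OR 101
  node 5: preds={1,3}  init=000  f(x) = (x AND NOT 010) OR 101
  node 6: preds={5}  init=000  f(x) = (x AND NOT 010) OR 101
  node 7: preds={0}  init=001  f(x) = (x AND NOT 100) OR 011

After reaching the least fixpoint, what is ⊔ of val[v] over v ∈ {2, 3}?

111

Trace (14 dequeues):
  [1] u=0 | in 000 | out 011 | prev 000 | push {}
  [2] u=1 | in 011 | out 011 | prev 000 | push {}
  [3] u=2 | in 011 | out 111 | prev 000 | push {}
  [4] u=3 | in 111 | out 111 | prev 000 | push {}
  [5] u=4 | in 001 | out 101 | prev 000 | push {0,2}
  [6] u=5 | in 111 | out 101 | prev 000 | push {}
  [7] u=6 | in 101 | out 101 | prev 000 | push {3,4}
  [8] u=7 | in 011 | out 011 | prev 001 | push {}
  [9] u=0 | in 101 | out 011 | ==
  [10] u=2 | in 111 | out 111 | ==
  [11] u=3 | in 111 | out 111 | ==
  [12] u=4 | in 111 | out 111 | prev 101 | push {0,2}
  [13] u=0 | in 111 | out 011 | ==
  [14] u=2 | in 111 | out 111 | ==

Converged values:
  [0] 011
  [1] 011
  [2] 111
  [3] 111
  [4] 111
  [5] 101
  [6] 101
  [7] 011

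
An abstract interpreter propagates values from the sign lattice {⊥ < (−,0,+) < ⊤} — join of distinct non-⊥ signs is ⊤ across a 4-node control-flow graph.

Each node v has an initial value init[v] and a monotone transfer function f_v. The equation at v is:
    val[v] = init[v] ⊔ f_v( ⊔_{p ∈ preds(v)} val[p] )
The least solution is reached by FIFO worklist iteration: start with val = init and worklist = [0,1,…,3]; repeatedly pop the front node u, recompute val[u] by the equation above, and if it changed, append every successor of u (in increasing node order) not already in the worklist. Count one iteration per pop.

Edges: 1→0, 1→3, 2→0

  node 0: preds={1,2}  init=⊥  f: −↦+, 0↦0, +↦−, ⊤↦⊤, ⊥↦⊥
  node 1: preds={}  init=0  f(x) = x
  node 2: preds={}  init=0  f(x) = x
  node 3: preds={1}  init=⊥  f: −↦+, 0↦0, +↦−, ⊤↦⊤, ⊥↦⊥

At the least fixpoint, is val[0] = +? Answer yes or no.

no

Iteration log — 4 steps:
  step 1. node 0  ⊔preds=0  new=0  old=⊥  +wl: 
  step 2. node 1  ⊔preds=⊥  new=0  stable
  step 3. node 2  ⊔preds=⊥  new=0  stable
  step 4. node 3  ⊔preds=0  new=0  old=⊥  +wl: 

Least fixpoint reached:
  node 0: 0
  node 1: 0
  node 2: 0
  node 3: 0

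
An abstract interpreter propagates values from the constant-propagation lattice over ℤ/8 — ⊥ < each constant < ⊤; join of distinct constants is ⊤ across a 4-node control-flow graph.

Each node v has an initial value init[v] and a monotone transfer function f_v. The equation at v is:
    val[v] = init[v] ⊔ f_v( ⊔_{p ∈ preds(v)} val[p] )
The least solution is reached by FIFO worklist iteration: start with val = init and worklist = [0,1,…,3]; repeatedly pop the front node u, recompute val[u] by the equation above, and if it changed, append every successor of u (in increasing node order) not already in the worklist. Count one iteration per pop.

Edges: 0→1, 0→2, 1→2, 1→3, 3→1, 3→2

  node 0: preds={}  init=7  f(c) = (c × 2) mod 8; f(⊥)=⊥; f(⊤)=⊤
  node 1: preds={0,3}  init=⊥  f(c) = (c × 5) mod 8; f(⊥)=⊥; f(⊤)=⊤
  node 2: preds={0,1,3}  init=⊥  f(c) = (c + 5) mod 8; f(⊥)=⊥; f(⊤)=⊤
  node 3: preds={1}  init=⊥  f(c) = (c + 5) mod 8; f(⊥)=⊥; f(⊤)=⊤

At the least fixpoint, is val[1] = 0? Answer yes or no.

Worklist (9 pops):
  #1 pop 0: in=⊥ → 7 (no change)
  #2 pop 1: in=7 → 3 (was ⊥); enqueue []
  #3 pop 2: in=⊤ → ⊤ (was ⊥); enqueue []
  #4 pop 3: in=3 → 0 (was ⊥); enqueue [1,2]
  #5 pop 1: in=⊤ → ⊤ (was 3); enqueue [3]
  #6 pop 2: in=⊤ → ⊤ (no change)
  #7 pop 3: in=⊤ → ⊤ (was 0); enqueue [1,2]
  #8 pop 1: in=⊤ → ⊤ (no change)
  #9 pop 2: in=⊤ → ⊤ (no change)

Fixpoint:
  val[0] = 7
  val[1] = ⊤
  val[2] = ⊤
  val[3] = ⊤

no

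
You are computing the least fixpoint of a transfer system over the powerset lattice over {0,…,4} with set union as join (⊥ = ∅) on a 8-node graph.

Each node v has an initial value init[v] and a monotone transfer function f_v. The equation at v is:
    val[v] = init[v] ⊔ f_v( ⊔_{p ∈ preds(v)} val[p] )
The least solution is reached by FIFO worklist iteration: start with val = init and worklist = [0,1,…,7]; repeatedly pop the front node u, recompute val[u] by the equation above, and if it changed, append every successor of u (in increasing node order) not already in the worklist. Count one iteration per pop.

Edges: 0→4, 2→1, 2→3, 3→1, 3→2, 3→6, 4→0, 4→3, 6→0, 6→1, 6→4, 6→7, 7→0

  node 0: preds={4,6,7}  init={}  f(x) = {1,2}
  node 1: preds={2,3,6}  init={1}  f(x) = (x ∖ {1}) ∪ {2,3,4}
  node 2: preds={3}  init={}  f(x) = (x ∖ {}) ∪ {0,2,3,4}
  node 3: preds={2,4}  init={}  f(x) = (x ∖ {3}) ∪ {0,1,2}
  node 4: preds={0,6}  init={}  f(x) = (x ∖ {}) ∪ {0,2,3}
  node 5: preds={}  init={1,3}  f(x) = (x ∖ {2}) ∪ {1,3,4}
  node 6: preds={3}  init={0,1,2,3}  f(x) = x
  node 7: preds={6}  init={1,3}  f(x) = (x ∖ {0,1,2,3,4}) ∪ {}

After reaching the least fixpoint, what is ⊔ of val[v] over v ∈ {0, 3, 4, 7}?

{0,1,2,3,4}

Trace (16 dequeues):
  [1] u=0 | in {0,1,2,3} | out {1,2} | prev {} | push {}
  [2] u=1 | in {0,1,2,3} | out {0,1,2,3,4} | prev {1} | push {}
  [3] u=2 | in {} | out {0,2,3,4} | prev {} | push {1}
  [4] u=3 | in {0,2,3,4} | out {0,1,2,4} | prev {} | push {2}
  [5] u=4 | in {0,1,2,3} | out {0,1,2,3} | prev {} | push {0,3}
  [6] u=5 | in {} | out {1,3,4} | prev {1,3} | push {}
  [7] u=6 | in {0,1,2,4} | out {0,1,2,3,4} | prev {0,1,2,3} | push {4}
  [8] u=7 | in {0,1,2,3,4} | out {1,3} | ==
  [9] u=1 | in {0,1,2,3,4} | out {0,1,2,3,4} | ==
  [10] u=2 | in {0,1,2,4} | out {0,1,2,3,4} | prev {0,2,3,4} | push {1}
  [11] u=0 | in {0,1,2,3,4} | out {1,2} | ==
  [12] u=3 | in {0,1,2,3,4} | out {0,1,2,4} | ==
  [13] u=4 | in {0,1,2,3,4} | out {0,1,2,3,4} | prev {0,1,2,3} | push {0,3}
  [14] u=1 | in {0,1,2,3,4} | out {0,1,2,3,4} | ==
  [15] u=0 | in {0,1,2,3,4} | out {1,2} | ==
  [16] u=3 | in {0,1,2,3,4} | out {0,1,2,4} | ==

Converged values:
  [0] {1,2}
  [1] {0,1,2,3,4}
  [2] {0,1,2,3,4}
  [3] {0,1,2,4}
  [4] {0,1,2,3,4}
  [5] {1,3,4}
  [6] {0,1,2,3,4}
  [7] {1,3}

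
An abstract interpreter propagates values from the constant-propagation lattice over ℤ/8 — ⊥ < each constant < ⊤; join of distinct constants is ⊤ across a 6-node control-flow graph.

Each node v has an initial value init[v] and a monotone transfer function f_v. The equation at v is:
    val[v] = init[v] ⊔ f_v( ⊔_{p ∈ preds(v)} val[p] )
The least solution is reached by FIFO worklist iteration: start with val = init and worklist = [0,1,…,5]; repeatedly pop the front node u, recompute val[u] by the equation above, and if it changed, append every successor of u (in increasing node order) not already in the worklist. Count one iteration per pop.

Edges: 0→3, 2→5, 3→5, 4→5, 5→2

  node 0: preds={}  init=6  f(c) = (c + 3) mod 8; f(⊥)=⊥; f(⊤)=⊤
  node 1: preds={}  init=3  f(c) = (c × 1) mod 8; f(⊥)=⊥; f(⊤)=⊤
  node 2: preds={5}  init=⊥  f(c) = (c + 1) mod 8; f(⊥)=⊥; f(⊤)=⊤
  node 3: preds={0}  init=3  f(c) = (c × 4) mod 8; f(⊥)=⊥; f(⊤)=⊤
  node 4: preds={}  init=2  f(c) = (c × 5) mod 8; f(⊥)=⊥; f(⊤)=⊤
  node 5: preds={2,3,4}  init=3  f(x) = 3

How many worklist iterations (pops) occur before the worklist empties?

Worklist (6 pops):
  #1 pop 0: in=⊥ → 6 (no change)
  #2 pop 1: in=⊥ → 3 (no change)
  #3 pop 2: in=3 → 4 (was ⊥); enqueue []
  #4 pop 3: in=6 → ⊤ (was 3); enqueue []
  #5 pop 4: in=⊥ → 2 (no change)
  #6 pop 5: in=⊤ → 3 (no change)

Fixpoint:
  val[0] = 6
  val[1] = 3
  val[2] = 4
  val[3] = ⊤
  val[4] = 2
  val[5] = 3

6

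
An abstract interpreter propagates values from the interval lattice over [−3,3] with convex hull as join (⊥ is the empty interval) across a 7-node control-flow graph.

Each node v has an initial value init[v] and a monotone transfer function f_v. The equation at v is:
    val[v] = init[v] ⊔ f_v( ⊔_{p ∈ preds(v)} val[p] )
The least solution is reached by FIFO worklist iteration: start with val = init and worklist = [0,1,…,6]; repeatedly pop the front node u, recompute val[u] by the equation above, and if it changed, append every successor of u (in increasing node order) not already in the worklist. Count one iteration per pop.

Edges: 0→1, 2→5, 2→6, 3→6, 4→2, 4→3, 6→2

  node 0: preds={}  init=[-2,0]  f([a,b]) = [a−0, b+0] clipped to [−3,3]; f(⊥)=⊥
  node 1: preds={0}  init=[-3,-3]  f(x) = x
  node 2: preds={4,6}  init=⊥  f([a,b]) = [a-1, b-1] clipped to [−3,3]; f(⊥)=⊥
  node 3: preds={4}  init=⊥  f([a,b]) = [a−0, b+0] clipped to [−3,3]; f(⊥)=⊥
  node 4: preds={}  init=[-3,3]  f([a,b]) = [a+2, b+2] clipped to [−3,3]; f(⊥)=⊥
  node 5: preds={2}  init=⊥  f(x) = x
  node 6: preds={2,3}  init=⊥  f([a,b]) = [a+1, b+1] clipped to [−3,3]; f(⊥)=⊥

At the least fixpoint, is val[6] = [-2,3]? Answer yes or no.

Worklist (8 pops):
  #1 pop 0: in=⊥ → [-2,0] (no change)
  #2 pop 1: in=[-2,0] → [-3,0] (was [-3,-3]); enqueue []
  #3 pop 2: in=[-3,3] → [-3,2] (was ⊥); enqueue []
  #4 pop 3: in=[-3,3] → [-3,3] (was ⊥); enqueue []
  #5 pop 4: in=⊥ → [-3,3] (no change)
  #6 pop 5: in=[-3,2] → [-3,2] (was ⊥); enqueue []
  #7 pop 6: in=[-3,3] → [-2,3] (was ⊥); enqueue [2]
  #8 pop 2: in=[-3,3] → [-3,2] (no change)

Fixpoint:
  val[0] = [-2,0]
  val[1] = [-3,0]
  val[2] = [-3,2]
  val[3] = [-3,3]
  val[4] = [-3,3]
  val[5] = [-3,2]
  val[6] = [-2,3]

yes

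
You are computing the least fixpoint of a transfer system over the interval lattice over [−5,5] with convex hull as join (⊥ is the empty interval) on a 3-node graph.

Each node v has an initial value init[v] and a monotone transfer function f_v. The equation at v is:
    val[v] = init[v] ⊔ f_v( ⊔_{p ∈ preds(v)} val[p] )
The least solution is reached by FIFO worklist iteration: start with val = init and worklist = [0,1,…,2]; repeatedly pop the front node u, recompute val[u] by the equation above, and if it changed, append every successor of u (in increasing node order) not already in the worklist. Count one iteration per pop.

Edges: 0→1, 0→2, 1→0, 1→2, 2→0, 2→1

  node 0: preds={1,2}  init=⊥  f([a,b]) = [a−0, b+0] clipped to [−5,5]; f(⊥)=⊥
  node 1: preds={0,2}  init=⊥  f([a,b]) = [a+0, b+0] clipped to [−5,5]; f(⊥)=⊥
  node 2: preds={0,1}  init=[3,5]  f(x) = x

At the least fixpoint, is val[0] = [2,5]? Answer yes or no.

no

Iteration log — 4 steps:
  step 1. node 0  ⊔preds=[3,5]  new=[3,5]  old=⊥  +wl: 
  step 2. node 1  ⊔preds=[3,5]  new=[3,5]  old=⊥  +wl: 0
  step 3. node 2  ⊔preds=[3,5]  new=[3,5]  stable
  step 4. node 0  ⊔preds=[3,5]  new=[3,5]  stable

Least fixpoint reached:
  node 0: [3,5]
  node 1: [3,5]
  node 2: [3,5]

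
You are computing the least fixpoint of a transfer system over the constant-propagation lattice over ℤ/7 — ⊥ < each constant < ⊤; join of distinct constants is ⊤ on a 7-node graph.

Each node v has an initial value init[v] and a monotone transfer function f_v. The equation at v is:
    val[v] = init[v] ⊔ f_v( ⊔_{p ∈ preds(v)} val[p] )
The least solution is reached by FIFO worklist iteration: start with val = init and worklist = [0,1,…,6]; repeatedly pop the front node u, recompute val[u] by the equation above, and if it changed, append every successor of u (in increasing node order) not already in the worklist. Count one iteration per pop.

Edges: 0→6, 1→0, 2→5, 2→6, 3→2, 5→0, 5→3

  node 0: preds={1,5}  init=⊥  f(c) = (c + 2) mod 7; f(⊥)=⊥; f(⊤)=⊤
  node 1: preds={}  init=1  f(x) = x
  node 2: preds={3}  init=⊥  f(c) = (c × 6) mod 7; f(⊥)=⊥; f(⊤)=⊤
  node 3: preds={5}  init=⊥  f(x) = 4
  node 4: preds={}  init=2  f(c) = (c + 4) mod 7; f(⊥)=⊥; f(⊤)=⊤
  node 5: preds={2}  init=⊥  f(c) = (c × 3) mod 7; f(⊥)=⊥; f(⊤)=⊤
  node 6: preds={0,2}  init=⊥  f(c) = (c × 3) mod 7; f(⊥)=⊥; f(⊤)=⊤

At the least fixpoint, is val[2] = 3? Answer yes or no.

Iteration log — 13 steps:
  step 1. node 0  ⊔preds=1  new=3  old=⊥  +wl: 
  step 2. node 1  ⊔preds=⊥  new=1  stable
  step 3. node 2  ⊔preds=⊥  new=⊥  stable
  step 4. node 3  ⊔preds=⊥  new=4  old=⊥  +wl: 2
  step 5. node 4  ⊔preds=⊥  new=2  stable
  step 6. node 5  ⊔preds=⊥  new=⊥  stable
  step 7. node 6  ⊔preds=3  new=2  old=⊥  +wl: 
  step 8. node 2  ⊔preds=4  new=3  old=⊥  +wl: 5,6
  step 9. node 5  ⊔preds=3  new=2  old=⊥  +wl: 0,3
  step 10. node 6  ⊔preds=3  new=2  stable
  step 11. node 0  ⊔preds=⊤  new=⊤  old=3  +wl: 6
  step 12. node 3  ⊔preds=2  new=4  stable
  step 13. node 6  ⊔preds=⊤  new=⊤  old=2  +wl: 

Least fixpoint reached:
  node 0: ⊤
  node 1: 1
  node 2: 3
  node 3: 4
  node 4: 2
  node 5: 2
  node 6: ⊤

yes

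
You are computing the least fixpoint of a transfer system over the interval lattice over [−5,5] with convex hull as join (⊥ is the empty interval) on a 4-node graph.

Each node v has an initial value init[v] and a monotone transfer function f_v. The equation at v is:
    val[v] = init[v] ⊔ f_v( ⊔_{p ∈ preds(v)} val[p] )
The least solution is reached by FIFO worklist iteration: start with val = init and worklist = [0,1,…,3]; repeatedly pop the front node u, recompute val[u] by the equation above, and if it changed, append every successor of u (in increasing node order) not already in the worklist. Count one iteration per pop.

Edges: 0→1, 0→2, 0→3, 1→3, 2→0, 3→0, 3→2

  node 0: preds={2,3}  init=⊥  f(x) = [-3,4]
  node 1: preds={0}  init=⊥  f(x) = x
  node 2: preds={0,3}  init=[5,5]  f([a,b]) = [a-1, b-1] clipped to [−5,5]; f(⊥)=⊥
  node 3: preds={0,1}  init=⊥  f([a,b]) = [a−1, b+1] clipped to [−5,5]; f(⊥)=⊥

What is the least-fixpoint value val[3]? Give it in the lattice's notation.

Iteration log — 7 steps:
  step 1. node 0  ⊔preds=[5,5]  new=[-3,4]  old=⊥  +wl: 
  step 2. node 1  ⊔preds=[-3,4]  new=[-3,4]  old=⊥  +wl: 
  step 3. node 2  ⊔preds=[-3,4]  new=[-4,5]  old=[5,5]  +wl: 0
  step 4. node 3  ⊔preds=[-3,4]  new=[-4,5]  old=⊥  +wl: 2
  step 5. node 0  ⊔preds=[-4,5]  new=[-3,4]  stable
  step 6. node 2  ⊔preds=[-4,5]  new=[-5,5]  old=[-4,5]  +wl: 0
  step 7. node 0  ⊔preds=[-5,5]  new=[-3,4]  stable

Least fixpoint reached:
  node 0: [-3,4]
  node 1: [-3,4]
  node 2: [-5,5]
  node 3: [-4,5]

[-4,5]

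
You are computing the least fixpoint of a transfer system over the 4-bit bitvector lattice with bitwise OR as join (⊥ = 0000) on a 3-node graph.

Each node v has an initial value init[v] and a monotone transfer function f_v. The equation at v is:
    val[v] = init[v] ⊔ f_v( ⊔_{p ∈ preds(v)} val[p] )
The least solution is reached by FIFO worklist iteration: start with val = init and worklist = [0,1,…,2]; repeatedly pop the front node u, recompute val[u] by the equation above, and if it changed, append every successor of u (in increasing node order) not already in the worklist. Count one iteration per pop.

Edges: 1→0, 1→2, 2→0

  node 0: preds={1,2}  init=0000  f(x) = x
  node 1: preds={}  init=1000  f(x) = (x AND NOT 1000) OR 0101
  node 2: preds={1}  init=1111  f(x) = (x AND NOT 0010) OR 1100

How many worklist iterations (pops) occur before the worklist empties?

4

Iteration log — 4 steps:
  step 1. node 0  ⊔preds=1111  new=1111  old=0000  +wl: 
  step 2. node 1  ⊔preds=0000  new=1101  old=1000  +wl: 0
  step 3. node 2  ⊔preds=1101  new=1111  stable
  step 4. node 0  ⊔preds=1111  new=1111  stable

Least fixpoint reached:
  node 0: 1111
  node 1: 1101
  node 2: 1111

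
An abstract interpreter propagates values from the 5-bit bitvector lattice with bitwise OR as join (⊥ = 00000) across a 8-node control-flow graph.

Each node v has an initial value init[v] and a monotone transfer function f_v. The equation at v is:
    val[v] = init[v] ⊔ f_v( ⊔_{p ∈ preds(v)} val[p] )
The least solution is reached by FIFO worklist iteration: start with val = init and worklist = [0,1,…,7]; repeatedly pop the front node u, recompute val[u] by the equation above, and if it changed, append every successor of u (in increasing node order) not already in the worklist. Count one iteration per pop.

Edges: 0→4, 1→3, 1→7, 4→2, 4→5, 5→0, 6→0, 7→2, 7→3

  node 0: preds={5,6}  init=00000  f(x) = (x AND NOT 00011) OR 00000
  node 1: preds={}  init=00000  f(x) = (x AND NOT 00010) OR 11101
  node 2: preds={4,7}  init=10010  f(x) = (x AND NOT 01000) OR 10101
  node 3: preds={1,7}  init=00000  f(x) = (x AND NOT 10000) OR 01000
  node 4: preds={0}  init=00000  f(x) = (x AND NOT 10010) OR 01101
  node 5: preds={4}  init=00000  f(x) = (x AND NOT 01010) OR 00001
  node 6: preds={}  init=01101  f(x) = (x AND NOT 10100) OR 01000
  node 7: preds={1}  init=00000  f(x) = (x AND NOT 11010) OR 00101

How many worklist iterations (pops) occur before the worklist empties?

Trace (11 dequeues):
  [1] u=0 | in 01101 | out 01100 | prev 00000 | push {}
  [2] u=1 | in 00000 | out 11101 | prev 00000 | push {}
  [3] u=2 | in 00000 | out 10111 | prev 10010 | push {}
  [4] u=3 | in 11101 | out 01101 | prev 00000 | push {}
  [5] u=4 | in 01100 | out 01101 | prev 00000 | push {2}
  [6] u=5 | in 01101 | out 00101 | prev 00000 | push {0}
  [7] u=6 | in 00000 | out 01101 | ==
  [8] u=7 | in 11101 | out 00101 | prev 00000 | push {3}
  [9] u=2 | in 01101 | out 10111 | ==
  [10] u=0 | in 01101 | out 01100 | ==
  [11] u=3 | in 11101 | out 01101 | ==

Converged values:
  [0] 01100
  [1] 11101
  [2] 10111
  [3] 01101
  [4] 01101
  [5] 00101
  [6] 01101
  [7] 00101

11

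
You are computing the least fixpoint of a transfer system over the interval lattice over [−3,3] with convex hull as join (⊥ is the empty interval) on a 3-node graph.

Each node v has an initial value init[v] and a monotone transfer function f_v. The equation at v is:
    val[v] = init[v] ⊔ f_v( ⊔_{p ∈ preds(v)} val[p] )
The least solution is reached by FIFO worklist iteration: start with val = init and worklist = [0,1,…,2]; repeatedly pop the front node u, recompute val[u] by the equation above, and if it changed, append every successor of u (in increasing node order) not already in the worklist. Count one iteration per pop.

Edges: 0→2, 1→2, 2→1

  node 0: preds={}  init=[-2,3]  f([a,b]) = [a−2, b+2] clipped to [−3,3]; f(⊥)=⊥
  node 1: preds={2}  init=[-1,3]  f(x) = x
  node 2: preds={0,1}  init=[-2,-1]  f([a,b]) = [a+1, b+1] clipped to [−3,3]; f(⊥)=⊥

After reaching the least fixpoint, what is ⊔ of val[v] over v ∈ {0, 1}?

[-2,3]

Iteration log — 4 steps:
  step 1. node 0  ⊔preds=⊥  new=[-2,3]  stable
  step 2. node 1  ⊔preds=[-2,-1]  new=[-2,3]  old=[-1,3]  +wl: 
  step 3. node 2  ⊔preds=[-2,3]  new=[-2,3]  old=[-2,-1]  +wl: 1
  step 4. node 1  ⊔preds=[-2,3]  new=[-2,3]  stable

Least fixpoint reached:
  node 0: [-2,3]
  node 1: [-2,3]
  node 2: [-2,3]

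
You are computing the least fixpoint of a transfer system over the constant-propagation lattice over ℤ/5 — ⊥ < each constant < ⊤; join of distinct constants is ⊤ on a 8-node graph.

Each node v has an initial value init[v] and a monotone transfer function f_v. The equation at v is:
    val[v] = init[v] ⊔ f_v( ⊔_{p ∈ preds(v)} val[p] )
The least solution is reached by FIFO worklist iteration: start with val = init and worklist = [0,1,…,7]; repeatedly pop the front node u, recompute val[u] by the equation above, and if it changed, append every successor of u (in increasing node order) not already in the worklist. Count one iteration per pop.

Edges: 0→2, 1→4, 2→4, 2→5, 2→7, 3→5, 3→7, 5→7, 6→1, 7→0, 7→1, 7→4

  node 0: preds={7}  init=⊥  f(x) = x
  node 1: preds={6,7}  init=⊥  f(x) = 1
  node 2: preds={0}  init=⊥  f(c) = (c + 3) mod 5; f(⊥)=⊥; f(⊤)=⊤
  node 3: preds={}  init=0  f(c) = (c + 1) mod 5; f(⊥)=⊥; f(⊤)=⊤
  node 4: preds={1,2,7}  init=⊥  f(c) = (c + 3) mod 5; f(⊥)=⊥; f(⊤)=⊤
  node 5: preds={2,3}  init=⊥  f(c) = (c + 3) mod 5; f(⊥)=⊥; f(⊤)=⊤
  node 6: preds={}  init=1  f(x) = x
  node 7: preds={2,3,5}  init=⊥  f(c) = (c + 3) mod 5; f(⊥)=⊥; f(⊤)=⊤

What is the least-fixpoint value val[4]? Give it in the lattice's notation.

Worklist (15 pops):
  #1 pop 0: in=⊥ → ⊥ (no change)
  #2 pop 1: in=1 → 1 (was ⊥); enqueue []
  #3 pop 2: in=⊥ → ⊥ (no change)
  #4 pop 3: in=⊥ → 0 (no change)
  #5 pop 4: in=1 → 4 (was ⊥); enqueue []
  #6 pop 5: in=0 → 3 (was ⊥); enqueue []
  #7 pop 6: in=⊥ → 1 (no change)
  #8 pop 7: in=⊤ → ⊤ (was ⊥); enqueue [0,1,4]
  #9 pop 0: in=⊤ → ⊤ (was ⊥); enqueue [2]
  #10 pop 1: in=⊤ → 1 (no change)
  #11 pop 4: in=⊤ → ⊤ (was 4); enqueue []
  #12 pop 2: in=⊤ → ⊤ (was ⊥); enqueue [4,5,7]
  #13 pop 4: in=⊤ → ⊤ (no change)
  #14 pop 5: in=⊤ → ⊤ (was 3); enqueue []
  #15 pop 7: in=⊤ → ⊤ (no change)

Fixpoint:
  val[0] = ⊤
  val[1] = 1
  val[2] = ⊤
  val[3] = 0
  val[4] = ⊤
  val[5] = ⊤
  val[6] = 1
  val[7] = ⊤

⊤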